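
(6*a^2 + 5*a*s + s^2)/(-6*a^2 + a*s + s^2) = (2*a + s)/(-2*a + s)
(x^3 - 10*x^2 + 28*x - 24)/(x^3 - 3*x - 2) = (x^2 - 8*x + 12)/(x^2 + 2*x + 1)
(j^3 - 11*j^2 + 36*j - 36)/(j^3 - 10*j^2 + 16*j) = (j^2 - 9*j + 18)/(j*(j - 8))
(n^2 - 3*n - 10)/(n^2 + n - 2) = (n - 5)/(n - 1)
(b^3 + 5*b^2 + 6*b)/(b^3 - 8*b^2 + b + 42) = b*(b + 3)/(b^2 - 10*b + 21)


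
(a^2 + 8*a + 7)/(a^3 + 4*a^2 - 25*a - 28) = 1/(a - 4)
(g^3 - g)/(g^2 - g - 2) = g*(g - 1)/(g - 2)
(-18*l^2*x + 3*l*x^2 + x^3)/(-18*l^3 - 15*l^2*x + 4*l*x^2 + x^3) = x/(l + x)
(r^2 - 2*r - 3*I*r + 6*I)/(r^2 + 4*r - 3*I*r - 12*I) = (r - 2)/(r + 4)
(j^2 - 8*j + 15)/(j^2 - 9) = (j - 5)/(j + 3)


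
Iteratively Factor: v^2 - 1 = (v - 1)*(v + 1)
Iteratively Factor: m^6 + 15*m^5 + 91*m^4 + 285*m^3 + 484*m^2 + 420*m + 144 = (m + 1)*(m^5 + 14*m^4 + 77*m^3 + 208*m^2 + 276*m + 144) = (m + 1)*(m + 2)*(m^4 + 12*m^3 + 53*m^2 + 102*m + 72) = (m + 1)*(m + 2)*(m + 3)*(m^3 + 9*m^2 + 26*m + 24) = (m + 1)*(m + 2)*(m + 3)*(m + 4)*(m^2 + 5*m + 6) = (m + 1)*(m + 2)*(m + 3)^2*(m + 4)*(m + 2)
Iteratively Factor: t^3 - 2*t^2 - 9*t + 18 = (t + 3)*(t^2 - 5*t + 6) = (t - 3)*(t + 3)*(t - 2)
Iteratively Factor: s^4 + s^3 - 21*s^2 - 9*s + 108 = (s + 4)*(s^3 - 3*s^2 - 9*s + 27) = (s - 3)*(s + 4)*(s^2 - 9) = (s - 3)^2*(s + 4)*(s + 3)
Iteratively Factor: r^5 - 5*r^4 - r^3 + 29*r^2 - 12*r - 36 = (r - 2)*(r^4 - 3*r^3 - 7*r^2 + 15*r + 18) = (r - 3)*(r - 2)*(r^3 - 7*r - 6) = (r - 3)*(r - 2)*(r + 2)*(r^2 - 2*r - 3) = (r - 3)^2*(r - 2)*(r + 2)*(r + 1)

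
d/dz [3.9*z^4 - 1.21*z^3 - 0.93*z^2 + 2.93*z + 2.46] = 15.6*z^3 - 3.63*z^2 - 1.86*z + 2.93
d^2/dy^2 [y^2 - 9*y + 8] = 2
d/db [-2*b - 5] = -2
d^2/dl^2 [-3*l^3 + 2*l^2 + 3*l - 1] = 4 - 18*l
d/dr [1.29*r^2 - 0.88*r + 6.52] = 2.58*r - 0.88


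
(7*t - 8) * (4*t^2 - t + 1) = 28*t^3 - 39*t^2 + 15*t - 8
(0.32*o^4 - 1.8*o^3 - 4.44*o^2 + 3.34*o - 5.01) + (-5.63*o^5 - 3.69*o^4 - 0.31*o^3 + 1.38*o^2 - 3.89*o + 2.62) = -5.63*o^5 - 3.37*o^4 - 2.11*o^3 - 3.06*o^2 - 0.55*o - 2.39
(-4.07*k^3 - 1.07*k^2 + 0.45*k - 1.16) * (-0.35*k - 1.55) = 1.4245*k^4 + 6.683*k^3 + 1.501*k^2 - 0.2915*k + 1.798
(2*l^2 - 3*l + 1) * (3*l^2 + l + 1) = 6*l^4 - 7*l^3 + 2*l^2 - 2*l + 1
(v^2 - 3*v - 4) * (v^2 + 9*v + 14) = v^4 + 6*v^3 - 17*v^2 - 78*v - 56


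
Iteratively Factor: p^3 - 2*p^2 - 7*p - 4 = (p - 4)*(p^2 + 2*p + 1) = (p - 4)*(p + 1)*(p + 1)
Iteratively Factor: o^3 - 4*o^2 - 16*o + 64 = (o - 4)*(o^2 - 16) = (o - 4)^2*(o + 4)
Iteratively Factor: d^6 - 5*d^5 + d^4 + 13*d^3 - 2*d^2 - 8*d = (d)*(d^5 - 5*d^4 + d^3 + 13*d^2 - 2*d - 8) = d*(d + 1)*(d^4 - 6*d^3 + 7*d^2 + 6*d - 8) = d*(d - 2)*(d + 1)*(d^3 - 4*d^2 - d + 4) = d*(d - 4)*(d - 2)*(d + 1)*(d^2 - 1) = d*(d - 4)*(d - 2)*(d + 1)^2*(d - 1)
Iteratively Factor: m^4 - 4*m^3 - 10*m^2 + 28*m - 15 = (m - 1)*(m^3 - 3*m^2 - 13*m + 15) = (m - 1)*(m + 3)*(m^2 - 6*m + 5) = (m - 5)*(m - 1)*(m + 3)*(m - 1)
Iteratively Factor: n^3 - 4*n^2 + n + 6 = (n - 2)*(n^2 - 2*n - 3) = (n - 2)*(n + 1)*(n - 3)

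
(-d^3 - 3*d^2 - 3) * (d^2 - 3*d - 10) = -d^5 + 19*d^3 + 27*d^2 + 9*d + 30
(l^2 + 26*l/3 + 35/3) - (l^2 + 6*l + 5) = 8*l/3 + 20/3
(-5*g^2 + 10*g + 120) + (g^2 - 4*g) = -4*g^2 + 6*g + 120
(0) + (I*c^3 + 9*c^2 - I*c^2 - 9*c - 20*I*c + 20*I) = I*c^3 + 9*c^2 - I*c^2 - 9*c - 20*I*c + 20*I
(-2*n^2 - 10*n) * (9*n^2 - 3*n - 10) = -18*n^4 - 84*n^3 + 50*n^2 + 100*n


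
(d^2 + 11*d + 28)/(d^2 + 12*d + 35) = (d + 4)/(d + 5)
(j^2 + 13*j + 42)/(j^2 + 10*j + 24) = (j + 7)/(j + 4)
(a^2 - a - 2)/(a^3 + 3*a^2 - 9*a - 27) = (a^2 - a - 2)/(a^3 + 3*a^2 - 9*a - 27)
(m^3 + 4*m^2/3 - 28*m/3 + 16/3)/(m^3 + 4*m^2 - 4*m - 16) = (m - 2/3)/(m + 2)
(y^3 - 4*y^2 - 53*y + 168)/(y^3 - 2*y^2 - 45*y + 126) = (y - 8)/(y - 6)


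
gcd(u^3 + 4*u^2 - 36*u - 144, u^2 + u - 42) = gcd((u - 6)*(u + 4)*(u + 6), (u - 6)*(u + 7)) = u - 6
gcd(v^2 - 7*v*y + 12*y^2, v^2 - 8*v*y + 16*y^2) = -v + 4*y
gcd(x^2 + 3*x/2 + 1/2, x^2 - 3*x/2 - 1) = x + 1/2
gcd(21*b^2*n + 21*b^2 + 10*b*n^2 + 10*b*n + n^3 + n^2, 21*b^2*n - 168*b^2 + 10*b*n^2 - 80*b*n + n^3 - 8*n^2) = 21*b^2 + 10*b*n + n^2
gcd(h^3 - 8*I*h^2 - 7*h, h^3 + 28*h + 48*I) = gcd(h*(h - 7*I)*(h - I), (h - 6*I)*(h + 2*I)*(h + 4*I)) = 1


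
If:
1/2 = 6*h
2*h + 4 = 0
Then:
No Solution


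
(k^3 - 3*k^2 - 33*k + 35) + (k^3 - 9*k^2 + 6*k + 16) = 2*k^3 - 12*k^2 - 27*k + 51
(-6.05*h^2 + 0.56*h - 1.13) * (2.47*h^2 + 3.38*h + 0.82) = -14.9435*h^4 - 19.0658*h^3 - 5.8593*h^2 - 3.3602*h - 0.9266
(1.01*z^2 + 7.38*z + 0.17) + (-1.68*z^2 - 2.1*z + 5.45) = -0.67*z^2 + 5.28*z + 5.62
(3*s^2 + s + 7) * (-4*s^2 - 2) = -12*s^4 - 4*s^3 - 34*s^2 - 2*s - 14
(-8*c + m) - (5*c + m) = -13*c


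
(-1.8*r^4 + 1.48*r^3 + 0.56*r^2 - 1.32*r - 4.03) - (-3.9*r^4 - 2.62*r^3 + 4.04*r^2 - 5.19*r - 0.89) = 2.1*r^4 + 4.1*r^3 - 3.48*r^2 + 3.87*r - 3.14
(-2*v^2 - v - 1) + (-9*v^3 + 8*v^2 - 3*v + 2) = -9*v^3 + 6*v^2 - 4*v + 1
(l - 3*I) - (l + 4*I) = -7*I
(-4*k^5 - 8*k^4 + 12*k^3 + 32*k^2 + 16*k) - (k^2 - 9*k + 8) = -4*k^5 - 8*k^4 + 12*k^3 + 31*k^2 + 25*k - 8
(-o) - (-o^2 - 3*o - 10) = o^2 + 2*o + 10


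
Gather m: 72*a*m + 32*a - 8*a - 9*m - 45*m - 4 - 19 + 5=24*a + m*(72*a - 54) - 18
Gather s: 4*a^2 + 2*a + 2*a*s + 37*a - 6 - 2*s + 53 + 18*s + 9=4*a^2 + 39*a + s*(2*a + 16) + 56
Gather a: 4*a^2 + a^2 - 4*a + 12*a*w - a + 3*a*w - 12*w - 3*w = 5*a^2 + a*(15*w - 5) - 15*w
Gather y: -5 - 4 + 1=-8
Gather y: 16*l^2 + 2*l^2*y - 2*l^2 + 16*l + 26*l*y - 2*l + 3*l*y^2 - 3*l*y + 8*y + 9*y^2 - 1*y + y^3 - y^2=14*l^2 + 14*l + y^3 + y^2*(3*l + 8) + y*(2*l^2 + 23*l + 7)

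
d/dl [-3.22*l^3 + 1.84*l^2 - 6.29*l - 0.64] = -9.66*l^2 + 3.68*l - 6.29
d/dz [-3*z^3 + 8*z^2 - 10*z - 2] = -9*z^2 + 16*z - 10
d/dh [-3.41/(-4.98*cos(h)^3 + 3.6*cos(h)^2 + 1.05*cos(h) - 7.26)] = (50.9454*cos(h)^2 - 24.552*cos(h) - 3.5805)*sin(h)/(4.98*cos(h)^3 - 3.6*cos(h)^2 - 1.05*cos(h) + 7.26)^2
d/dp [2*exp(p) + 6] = 2*exp(p)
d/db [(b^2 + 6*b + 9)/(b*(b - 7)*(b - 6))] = (-b^4 - 12*b^3 + 93*b^2 + 234*b - 378)/(b^2*(b^4 - 26*b^3 + 253*b^2 - 1092*b + 1764))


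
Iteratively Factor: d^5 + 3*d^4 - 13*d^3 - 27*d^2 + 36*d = (d + 3)*(d^4 - 13*d^2 + 12*d) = (d + 3)*(d + 4)*(d^3 - 4*d^2 + 3*d) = d*(d + 3)*(d + 4)*(d^2 - 4*d + 3) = d*(d - 3)*(d + 3)*(d + 4)*(d - 1)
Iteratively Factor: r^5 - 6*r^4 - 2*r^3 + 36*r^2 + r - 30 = (r + 2)*(r^4 - 8*r^3 + 14*r^2 + 8*r - 15) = (r + 1)*(r + 2)*(r^3 - 9*r^2 + 23*r - 15) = (r - 5)*(r + 1)*(r + 2)*(r^2 - 4*r + 3) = (r - 5)*(r - 1)*(r + 1)*(r + 2)*(r - 3)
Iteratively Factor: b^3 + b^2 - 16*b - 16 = (b + 4)*(b^2 - 3*b - 4) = (b + 1)*(b + 4)*(b - 4)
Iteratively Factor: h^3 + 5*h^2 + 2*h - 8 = (h - 1)*(h^2 + 6*h + 8) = (h - 1)*(h + 4)*(h + 2)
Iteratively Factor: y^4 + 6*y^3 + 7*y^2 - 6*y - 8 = (y - 1)*(y^3 + 7*y^2 + 14*y + 8) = (y - 1)*(y + 1)*(y^2 + 6*y + 8) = (y - 1)*(y + 1)*(y + 4)*(y + 2)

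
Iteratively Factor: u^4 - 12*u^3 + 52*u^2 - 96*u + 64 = (u - 4)*(u^3 - 8*u^2 + 20*u - 16) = (u - 4)^2*(u^2 - 4*u + 4) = (u - 4)^2*(u - 2)*(u - 2)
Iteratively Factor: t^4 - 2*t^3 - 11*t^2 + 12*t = (t)*(t^3 - 2*t^2 - 11*t + 12) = t*(t + 3)*(t^2 - 5*t + 4) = t*(t - 4)*(t + 3)*(t - 1)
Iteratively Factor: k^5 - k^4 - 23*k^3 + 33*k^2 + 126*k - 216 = (k + 4)*(k^4 - 5*k^3 - 3*k^2 + 45*k - 54) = (k + 3)*(k + 4)*(k^3 - 8*k^2 + 21*k - 18) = (k - 3)*(k + 3)*(k + 4)*(k^2 - 5*k + 6) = (k - 3)*(k - 2)*(k + 3)*(k + 4)*(k - 3)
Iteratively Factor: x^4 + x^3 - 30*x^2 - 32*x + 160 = (x + 4)*(x^3 - 3*x^2 - 18*x + 40) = (x - 2)*(x + 4)*(x^2 - x - 20) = (x - 2)*(x + 4)^2*(x - 5)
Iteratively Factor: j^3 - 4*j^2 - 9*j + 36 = (j - 4)*(j^2 - 9) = (j - 4)*(j + 3)*(j - 3)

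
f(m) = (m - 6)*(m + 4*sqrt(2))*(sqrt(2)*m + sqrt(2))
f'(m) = sqrt(2)*(m - 6)*(m + 4*sqrt(2)) + (m - 6)*(sqrt(2)*m + sqrt(2)) + (m + 4*sqrt(2))*(sqrt(2)*m + sqrt(2)) = 3*sqrt(2)*m^2 - 10*sqrt(2)*m + 16*m - 40 - 6*sqrt(2)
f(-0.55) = -21.29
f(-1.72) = 30.95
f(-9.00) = -567.35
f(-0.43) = -27.09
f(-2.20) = 48.11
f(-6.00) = -29.12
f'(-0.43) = -48.50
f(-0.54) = -21.77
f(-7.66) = -257.72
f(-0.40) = -28.55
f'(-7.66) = 186.22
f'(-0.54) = -48.25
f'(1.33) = -38.51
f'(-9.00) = 278.45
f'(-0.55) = -48.22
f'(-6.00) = 93.10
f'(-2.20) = -32.04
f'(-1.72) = -39.13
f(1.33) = -107.52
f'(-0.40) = -48.55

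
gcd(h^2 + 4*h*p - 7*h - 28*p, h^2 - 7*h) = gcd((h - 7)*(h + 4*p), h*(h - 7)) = h - 7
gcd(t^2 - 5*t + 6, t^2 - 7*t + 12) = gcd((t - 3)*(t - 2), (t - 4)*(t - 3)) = t - 3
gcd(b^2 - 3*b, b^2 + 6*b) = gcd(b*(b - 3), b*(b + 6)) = b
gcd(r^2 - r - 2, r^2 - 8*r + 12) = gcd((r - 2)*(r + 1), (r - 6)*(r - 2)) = r - 2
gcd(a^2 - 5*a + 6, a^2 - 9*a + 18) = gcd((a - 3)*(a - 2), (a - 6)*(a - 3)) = a - 3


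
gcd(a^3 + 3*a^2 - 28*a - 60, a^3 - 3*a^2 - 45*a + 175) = a - 5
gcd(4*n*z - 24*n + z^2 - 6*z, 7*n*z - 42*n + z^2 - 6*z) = z - 6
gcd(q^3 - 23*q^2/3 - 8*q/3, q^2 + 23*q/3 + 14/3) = 1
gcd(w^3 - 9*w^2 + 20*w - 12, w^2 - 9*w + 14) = w - 2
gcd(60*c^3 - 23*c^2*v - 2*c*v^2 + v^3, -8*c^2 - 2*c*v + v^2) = -4*c + v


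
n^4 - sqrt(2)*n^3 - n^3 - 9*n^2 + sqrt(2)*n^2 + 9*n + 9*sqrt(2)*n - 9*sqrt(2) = (n - 3)*(n - 1)*(n + 3)*(n - sqrt(2))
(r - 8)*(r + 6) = r^2 - 2*r - 48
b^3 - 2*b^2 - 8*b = b*(b - 4)*(b + 2)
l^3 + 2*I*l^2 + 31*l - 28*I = (l - 4*I)*(l - I)*(l + 7*I)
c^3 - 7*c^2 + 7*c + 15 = (c - 5)*(c - 3)*(c + 1)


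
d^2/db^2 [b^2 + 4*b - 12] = 2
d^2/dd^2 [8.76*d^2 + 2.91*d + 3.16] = 17.5200000000000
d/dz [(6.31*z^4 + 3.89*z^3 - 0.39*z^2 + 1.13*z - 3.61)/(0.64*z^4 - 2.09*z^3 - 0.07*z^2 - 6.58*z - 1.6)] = (-15.6775*z^6 - 0.384199999999996*z^5 - 127.8164*z^4 - 77.6114*z^3 - 38.6614*z^2 + 0.7426*z - 25.5618)/(0.4096*z^8 - 2.6752*z^7 + 4.2785*z^6 - 8.1298*z^5 + 25.4613*z^4 + 7.6092*z^3 + 43.5204*z^2 + 21.056*z + 2.56)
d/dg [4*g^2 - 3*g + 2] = 8*g - 3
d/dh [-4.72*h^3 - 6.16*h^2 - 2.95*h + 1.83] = -14.16*h^2 - 12.32*h - 2.95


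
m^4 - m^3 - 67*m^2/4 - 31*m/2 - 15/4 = (m - 5)*(m + 1/2)^2*(m + 3)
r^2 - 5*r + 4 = (r - 4)*(r - 1)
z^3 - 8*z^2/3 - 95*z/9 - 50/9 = (z - 5)*(z + 2/3)*(z + 5/3)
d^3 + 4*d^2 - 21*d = d*(d - 3)*(d + 7)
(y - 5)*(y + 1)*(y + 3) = y^3 - y^2 - 17*y - 15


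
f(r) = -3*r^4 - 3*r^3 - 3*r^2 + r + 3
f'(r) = -12*r^3 - 9*r^2 - 6*r + 1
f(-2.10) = -42.89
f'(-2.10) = 85.04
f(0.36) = 2.78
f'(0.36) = -2.89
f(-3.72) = -462.30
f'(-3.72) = 516.52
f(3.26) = -468.40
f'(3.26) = -529.96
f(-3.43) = -329.90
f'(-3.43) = 399.94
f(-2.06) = -39.59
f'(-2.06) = 80.07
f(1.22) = -12.34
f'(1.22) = -41.51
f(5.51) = -3349.63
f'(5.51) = -2312.71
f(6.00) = -4635.00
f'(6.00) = -2951.00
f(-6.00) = -3351.00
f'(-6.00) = 2305.00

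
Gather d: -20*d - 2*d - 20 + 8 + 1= -22*d - 11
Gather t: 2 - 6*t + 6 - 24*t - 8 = -30*t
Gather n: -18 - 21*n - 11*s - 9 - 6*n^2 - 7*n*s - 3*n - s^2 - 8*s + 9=-6*n^2 + n*(-7*s - 24) - s^2 - 19*s - 18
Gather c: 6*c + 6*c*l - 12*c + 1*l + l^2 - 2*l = c*(6*l - 6) + l^2 - l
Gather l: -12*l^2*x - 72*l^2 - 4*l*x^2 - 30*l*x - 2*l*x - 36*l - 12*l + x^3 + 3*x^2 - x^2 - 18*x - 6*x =l^2*(-12*x - 72) + l*(-4*x^2 - 32*x - 48) + x^3 + 2*x^2 - 24*x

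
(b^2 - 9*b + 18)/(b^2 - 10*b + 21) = (b - 6)/(b - 7)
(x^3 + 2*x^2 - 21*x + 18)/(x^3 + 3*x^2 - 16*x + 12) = (x - 3)/(x - 2)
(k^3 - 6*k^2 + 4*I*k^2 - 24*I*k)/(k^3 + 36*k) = (k^2 + k*(-6 + 4*I) - 24*I)/(k^2 + 36)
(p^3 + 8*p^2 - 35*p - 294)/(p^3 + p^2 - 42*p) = (p + 7)/p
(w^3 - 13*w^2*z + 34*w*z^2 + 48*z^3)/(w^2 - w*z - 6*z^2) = (-w^3 + 13*w^2*z - 34*w*z^2 - 48*z^3)/(-w^2 + w*z + 6*z^2)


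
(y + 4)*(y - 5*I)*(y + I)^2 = y^4 + 4*y^3 - 3*I*y^3 + 9*y^2 - 12*I*y^2 + 36*y + 5*I*y + 20*I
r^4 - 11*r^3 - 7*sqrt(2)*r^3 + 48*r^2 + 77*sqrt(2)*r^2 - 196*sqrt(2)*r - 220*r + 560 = (r - 7)*(r - 4)*(r - 5*sqrt(2))*(r - 2*sqrt(2))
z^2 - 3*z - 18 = (z - 6)*(z + 3)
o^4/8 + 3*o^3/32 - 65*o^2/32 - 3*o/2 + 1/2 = (o/4 + 1)*(o/2 + 1/2)*(o - 4)*(o - 1/4)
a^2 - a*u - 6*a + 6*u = (a - 6)*(a - u)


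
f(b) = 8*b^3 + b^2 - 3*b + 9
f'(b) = 24*b^2 + 2*b - 3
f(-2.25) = -70.31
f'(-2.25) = 114.00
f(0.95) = 13.91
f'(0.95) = 20.56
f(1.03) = 15.71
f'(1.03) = 24.52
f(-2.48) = -99.43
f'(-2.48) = 139.65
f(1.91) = 62.66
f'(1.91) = 88.37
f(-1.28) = -2.30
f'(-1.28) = 33.76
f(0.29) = 8.41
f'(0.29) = -0.40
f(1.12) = 18.13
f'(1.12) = 29.35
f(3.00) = 225.00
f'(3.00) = 219.00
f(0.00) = 9.00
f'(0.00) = -3.00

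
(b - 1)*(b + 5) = b^2 + 4*b - 5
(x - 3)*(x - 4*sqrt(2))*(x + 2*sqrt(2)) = x^3 - 3*x^2 - 2*sqrt(2)*x^2 - 16*x + 6*sqrt(2)*x + 48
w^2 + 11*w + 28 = (w + 4)*(w + 7)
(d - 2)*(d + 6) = d^2 + 4*d - 12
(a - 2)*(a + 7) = a^2 + 5*a - 14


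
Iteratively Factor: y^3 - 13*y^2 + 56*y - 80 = (y - 4)*(y^2 - 9*y + 20) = (y - 5)*(y - 4)*(y - 4)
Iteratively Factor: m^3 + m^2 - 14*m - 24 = (m + 3)*(m^2 - 2*m - 8) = (m + 2)*(m + 3)*(m - 4)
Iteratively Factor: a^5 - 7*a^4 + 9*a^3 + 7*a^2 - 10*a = (a)*(a^4 - 7*a^3 + 9*a^2 + 7*a - 10) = a*(a - 2)*(a^3 - 5*a^2 - a + 5) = a*(a - 2)*(a + 1)*(a^2 - 6*a + 5) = a*(a - 2)*(a - 1)*(a + 1)*(a - 5)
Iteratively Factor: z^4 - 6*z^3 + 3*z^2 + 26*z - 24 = (z - 1)*(z^3 - 5*z^2 - 2*z + 24) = (z - 4)*(z - 1)*(z^2 - z - 6) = (z - 4)*(z - 3)*(z - 1)*(z + 2)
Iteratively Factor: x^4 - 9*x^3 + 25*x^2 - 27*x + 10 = (x - 1)*(x^3 - 8*x^2 + 17*x - 10) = (x - 2)*(x - 1)*(x^2 - 6*x + 5) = (x - 2)*(x - 1)^2*(x - 5)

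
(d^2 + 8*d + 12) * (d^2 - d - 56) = d^4 + 7*d^3 - 52*d^2 - 460*d - 672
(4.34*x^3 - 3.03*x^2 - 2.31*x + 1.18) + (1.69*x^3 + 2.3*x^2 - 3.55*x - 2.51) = 6.03*x^3 - 0.73*x^2 - 5.86*x - 1.33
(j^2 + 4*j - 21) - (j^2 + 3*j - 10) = j - 11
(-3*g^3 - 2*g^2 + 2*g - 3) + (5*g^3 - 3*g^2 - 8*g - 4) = 2*g^3 - 5*g^2 - 6*g - 7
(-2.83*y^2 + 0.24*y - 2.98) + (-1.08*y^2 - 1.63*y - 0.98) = -3.91*y^2 - 1.39*y - 3.96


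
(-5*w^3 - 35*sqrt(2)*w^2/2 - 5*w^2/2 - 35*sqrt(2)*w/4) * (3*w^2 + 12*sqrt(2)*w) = -15*w^5 - 225*sqrt(2)*w^4/2 - 15*w^4/2 - 420*w^3 - 225*sqrt(2)*w^3/4 - 210*w^2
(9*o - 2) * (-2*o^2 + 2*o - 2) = -18*o^3 + 22*o^2 - 22*o + 4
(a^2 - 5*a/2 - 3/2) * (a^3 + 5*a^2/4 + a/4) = a^5 - 5*a^4/4 - 35*a^3/8 - 5*a^2/2 - 3*a/8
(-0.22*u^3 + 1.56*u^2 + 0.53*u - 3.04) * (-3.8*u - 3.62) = 0.836*u^4 - 5.1316*u^3 - 7.6612*u^2 + 9.6334*u + 11.0048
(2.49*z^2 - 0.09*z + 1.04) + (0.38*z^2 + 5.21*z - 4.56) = 2.87*z^2 + 5.12*z - 3.52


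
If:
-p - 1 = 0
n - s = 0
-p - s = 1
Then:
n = 0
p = -1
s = 0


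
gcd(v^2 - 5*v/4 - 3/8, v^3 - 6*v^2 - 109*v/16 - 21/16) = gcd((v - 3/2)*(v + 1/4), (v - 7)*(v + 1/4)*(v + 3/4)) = v + 1/4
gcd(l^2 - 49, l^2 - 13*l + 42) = l - 7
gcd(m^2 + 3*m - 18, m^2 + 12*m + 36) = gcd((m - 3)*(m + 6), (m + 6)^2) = m + 6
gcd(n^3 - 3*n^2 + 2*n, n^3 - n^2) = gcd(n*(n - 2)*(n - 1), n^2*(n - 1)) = n^2 - n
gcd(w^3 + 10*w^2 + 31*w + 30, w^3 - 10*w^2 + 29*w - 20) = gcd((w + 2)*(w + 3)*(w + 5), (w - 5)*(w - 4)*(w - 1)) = 1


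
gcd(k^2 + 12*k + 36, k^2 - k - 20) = 1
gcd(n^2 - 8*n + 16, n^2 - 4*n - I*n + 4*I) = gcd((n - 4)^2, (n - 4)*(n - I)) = n - 4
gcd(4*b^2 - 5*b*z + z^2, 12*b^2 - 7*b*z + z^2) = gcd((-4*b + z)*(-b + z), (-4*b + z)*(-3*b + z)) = -4*b + z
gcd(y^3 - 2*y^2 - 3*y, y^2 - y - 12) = 1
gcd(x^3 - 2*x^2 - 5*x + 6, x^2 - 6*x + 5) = x - 1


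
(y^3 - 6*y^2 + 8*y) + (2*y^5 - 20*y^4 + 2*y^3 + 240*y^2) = 2*y^5 - 20*y^4 + 3*y^3 + 234*y^2 + 8*y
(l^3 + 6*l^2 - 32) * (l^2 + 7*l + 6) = l^5 + 13*l^4 + 48*l^3 + 4*l^2 - 224*l - 192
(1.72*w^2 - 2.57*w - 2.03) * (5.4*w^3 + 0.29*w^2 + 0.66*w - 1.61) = 9.288*w^5 - 13.3792*w^4 - 10.5721*w^3 - 5.0541*w^2 + 2.7979*w + 3.2683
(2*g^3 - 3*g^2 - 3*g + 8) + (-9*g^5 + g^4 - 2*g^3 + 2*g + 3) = -9*g^5 + g^4 - 3*g^2 - g + 11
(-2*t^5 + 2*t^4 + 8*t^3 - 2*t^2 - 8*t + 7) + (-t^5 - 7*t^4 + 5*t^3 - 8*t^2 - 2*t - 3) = -3*t^5 - 5*t^4 + 13*t^3 - 10*t^2 - 10*t + 4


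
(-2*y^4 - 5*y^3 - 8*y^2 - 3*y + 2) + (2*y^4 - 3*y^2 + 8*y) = -5*y^3 - 11*y^2 + 5*y + 2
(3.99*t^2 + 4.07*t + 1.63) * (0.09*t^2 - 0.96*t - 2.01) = 0.3591*t^4 - 3.4641*t^3 - 11.7804*t^2 - 9.7455*t - 3.2763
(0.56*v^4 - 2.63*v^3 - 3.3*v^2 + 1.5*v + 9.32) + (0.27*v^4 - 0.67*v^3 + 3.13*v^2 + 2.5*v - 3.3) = 0.83*v^4 - 3.3*v^3 - 0.17*v^2 + 4.0*v + 6.02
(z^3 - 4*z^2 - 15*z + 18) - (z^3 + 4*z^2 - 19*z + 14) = -8*z^2 + 4*z + 4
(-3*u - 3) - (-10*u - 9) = 7*u + 6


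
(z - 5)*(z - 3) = z^2 - 8*z + 15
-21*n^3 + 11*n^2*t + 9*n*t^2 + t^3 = (-n + t)*(3*n + t)*(7*n + t)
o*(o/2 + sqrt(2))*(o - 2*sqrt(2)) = o^3/2 - 4*o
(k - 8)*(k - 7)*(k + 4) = k^3 - 11*k^2 - 4*k + 224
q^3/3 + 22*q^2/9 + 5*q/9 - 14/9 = (q/3 + 1/3)*(q - 2/3)*(q + 7)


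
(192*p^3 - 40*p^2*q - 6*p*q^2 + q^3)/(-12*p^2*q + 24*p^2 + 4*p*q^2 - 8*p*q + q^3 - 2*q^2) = (-32*p^2 + 12*p*q - q^2)/(2*p*q - 4*p - q^2 + 2*q)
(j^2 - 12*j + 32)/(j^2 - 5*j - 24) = (j - 4)/(j + 3)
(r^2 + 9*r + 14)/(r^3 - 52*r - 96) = (r + 7)/(r^2 - 2*r - 48)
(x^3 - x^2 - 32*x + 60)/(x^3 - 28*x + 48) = (x - 5)/(x - 4)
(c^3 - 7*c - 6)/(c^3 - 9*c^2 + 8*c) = (c^3 - 7*c - 6)/(c*(c^2 - 9*c + 8))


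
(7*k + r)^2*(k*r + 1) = 49*k^3*r + 14*k^2*r^2 + 49*k^2 + k*r^3 + 14*k*r + r^2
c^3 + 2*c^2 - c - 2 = (c - 1)*(c + 1)*(c + 2)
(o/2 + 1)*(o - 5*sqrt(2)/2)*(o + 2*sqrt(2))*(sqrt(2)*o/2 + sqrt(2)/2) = sqrt(2)*o^4/4 - o^3/4 + 3*sqrt(2)*o^3/4 - 2*sqrt(2)*o^2 - 3*o^2/4 - 15*sqrt(2)*o/2 - o/2 - 5*sqrt(2)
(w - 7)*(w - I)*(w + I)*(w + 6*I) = w^4 - 7*w^3 + 6*I*w^3 + w^2 - 42*I*w^2 - 7*w + 6*I*w - 42*I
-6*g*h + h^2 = h*(-6*g + h)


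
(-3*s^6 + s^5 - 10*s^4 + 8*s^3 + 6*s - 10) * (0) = 0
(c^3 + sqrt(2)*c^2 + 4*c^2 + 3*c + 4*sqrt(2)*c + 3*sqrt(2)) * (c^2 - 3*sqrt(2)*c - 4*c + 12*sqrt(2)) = c^5 - 2*sqrt(2)*c^4 - 19*c^3 - 12*c^2 + 26*sqrt(2)*c^2 + 24*sqrt(2)*c + 78*c + 72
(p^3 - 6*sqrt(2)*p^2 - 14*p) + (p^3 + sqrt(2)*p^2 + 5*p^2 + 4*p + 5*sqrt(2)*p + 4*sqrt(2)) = 2*p^3 - 5*sqrt(2)*p^2 + 5*p^2 - 10*p + 5*sqrt(2)*p + 4*sqrt(2)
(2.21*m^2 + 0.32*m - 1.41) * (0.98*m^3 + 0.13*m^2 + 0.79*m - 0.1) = 2.1658*m^5 + 0.6009*m^4 + 0.4057*m^3 - 0.1515*m^2 - 1.1459*m + 0.141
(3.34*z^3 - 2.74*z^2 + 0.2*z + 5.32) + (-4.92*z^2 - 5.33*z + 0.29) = 3.34*z^3 - 7.66*z^2 - 5.13*z + 5.61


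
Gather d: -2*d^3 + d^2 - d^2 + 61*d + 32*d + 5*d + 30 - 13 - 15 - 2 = -2*d^3 + 98*d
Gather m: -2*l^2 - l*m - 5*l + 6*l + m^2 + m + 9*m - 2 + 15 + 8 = -2*l^2 + l + m^2 + m*(10 - l) + 21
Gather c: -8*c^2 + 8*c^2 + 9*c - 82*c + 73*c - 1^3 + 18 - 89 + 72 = 0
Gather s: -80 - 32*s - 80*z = -32*s - 80*z - 80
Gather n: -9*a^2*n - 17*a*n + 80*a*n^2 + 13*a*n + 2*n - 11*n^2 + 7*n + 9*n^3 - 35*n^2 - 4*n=9*n^3 + n^2*(80*a - 46) + n*(-9*a^2 - 4*a + 5)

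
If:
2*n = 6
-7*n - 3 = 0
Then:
No Solution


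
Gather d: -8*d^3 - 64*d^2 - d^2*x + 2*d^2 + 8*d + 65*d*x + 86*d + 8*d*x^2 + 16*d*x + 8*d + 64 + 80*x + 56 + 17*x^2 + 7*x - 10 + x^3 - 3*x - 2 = -8*d^3 + d^2*(-x - 62) + d*(8*x^2 + 81*x + 102) + x^3 + 17*x^2 + 84*x + 108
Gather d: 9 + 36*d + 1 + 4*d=40*d + 10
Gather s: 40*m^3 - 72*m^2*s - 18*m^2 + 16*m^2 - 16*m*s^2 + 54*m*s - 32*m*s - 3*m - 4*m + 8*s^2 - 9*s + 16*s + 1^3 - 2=40*m^3 - 2*m^2 - 7*m + s^2*(8 - 16*m) + s*(-72*m^2 + 22*m + 7) - 1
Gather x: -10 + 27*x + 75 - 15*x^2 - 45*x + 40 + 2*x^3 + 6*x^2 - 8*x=2*x^3 - 9*x^2 - 26*x + 105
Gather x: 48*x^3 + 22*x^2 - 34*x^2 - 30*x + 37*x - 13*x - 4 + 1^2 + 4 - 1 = 48*x^3 - 12*x^2 - 6*x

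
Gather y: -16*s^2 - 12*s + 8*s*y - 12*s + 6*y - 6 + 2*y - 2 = -16*s^2 - 24*s + y*(8*s + 8) - 8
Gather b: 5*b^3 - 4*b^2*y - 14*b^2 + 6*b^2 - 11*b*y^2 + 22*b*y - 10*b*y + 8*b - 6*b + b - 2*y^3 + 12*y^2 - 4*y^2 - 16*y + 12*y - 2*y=5*b^3 + b^2*(-4*y - 8) + b*(-11*y^2 + 12*y + 3) - 2*y^3 + 8*y^2 - 6*y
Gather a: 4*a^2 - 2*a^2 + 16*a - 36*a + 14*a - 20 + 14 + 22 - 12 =2*a^2 - 6*a + 4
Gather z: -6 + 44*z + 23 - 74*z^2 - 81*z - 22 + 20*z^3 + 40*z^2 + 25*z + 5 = 20*z^3 - 34*z^2 - 12*z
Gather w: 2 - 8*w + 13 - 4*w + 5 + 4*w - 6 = 14 - 8*w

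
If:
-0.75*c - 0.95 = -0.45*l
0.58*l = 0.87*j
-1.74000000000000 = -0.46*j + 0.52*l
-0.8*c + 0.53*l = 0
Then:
No Solution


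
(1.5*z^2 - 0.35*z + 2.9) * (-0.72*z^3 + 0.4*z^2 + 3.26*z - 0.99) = -1.08*z^5 + 0.852*z^4 + 2.662*z^3 - 1.466*z^2 + 9.8005*z - 2.871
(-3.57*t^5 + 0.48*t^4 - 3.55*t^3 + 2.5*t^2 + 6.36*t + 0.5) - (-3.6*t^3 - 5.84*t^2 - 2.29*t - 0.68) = -3.57*t^5 + 0.48*t^4 + 0.0500000000000003*t^3 + 8.34*t^2 + 8.65*t + 1.18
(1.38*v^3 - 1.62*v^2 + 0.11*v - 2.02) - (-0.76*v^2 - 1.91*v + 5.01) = 1.38*v^3 - 0.86*v^2 + 2.02*v - 7.03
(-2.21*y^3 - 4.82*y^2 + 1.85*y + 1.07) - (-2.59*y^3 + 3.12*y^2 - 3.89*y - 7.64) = 0.38*y^3 - 7.94*y^2 + 5.74*y + 8.71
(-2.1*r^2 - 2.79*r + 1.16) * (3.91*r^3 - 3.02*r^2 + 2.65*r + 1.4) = -8.211*r^5 - 4.5669*r^4 + 7.3964*r^3 - 13.8367*r^2 - 0.832*r + 1.624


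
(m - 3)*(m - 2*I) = m^2 - 3*m - 2*I*m + 6*I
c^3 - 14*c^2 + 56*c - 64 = (c - 8)*(c - 4)*(c - 2)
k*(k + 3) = k^2 + 3*k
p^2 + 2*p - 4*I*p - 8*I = (p + 2)*(p - 4*I)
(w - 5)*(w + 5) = w^2 - 25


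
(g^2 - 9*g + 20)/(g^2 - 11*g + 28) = (g - 5)/(g - 7)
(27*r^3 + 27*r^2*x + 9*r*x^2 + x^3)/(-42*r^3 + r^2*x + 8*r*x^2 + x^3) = (9*r^2 + 6*r*x + x^2)/(-14*r^2 + 5*r*x + x^2)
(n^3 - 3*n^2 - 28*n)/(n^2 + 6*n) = (n^2 - 3*n - 28)/(n + 6)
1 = 1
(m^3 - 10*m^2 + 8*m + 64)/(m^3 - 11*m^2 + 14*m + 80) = (m - 4)/(m - 5)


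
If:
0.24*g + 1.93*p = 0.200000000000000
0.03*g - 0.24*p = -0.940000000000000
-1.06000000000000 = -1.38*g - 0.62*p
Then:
No Solution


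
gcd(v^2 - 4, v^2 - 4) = v^2 - 4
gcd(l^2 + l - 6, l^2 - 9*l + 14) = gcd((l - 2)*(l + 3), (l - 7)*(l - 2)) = l - 2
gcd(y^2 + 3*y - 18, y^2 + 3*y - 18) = y^2 + 3*y - 18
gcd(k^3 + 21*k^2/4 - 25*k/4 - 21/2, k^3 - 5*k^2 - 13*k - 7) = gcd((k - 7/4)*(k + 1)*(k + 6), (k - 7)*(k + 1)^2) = k + 1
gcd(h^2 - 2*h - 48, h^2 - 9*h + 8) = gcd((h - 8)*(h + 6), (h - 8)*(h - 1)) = h - 8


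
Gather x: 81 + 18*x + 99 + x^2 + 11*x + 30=x^2 + 29*x + 210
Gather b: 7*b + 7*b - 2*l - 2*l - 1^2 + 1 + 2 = 14*b - 4*l + 2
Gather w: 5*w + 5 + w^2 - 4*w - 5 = w^2 + w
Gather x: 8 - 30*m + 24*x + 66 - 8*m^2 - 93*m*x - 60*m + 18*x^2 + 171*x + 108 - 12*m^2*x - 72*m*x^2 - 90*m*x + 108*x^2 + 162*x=-8*m^2 - 90*m + x^2*(126 - 72*m) + x*(-12*m^2 - 183*m + 357) + 182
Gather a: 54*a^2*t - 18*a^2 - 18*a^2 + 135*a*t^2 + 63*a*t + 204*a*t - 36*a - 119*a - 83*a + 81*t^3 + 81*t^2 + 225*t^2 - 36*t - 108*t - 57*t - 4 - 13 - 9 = a^2*(54*t - 36) + a*(135*t^2 + 267*t - 238) + 81*t^3 + 306*t^2 - 201*t - 26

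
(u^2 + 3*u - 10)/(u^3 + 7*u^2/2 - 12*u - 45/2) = 2*(u - 2)/(2*u^2 - 3*u - 9)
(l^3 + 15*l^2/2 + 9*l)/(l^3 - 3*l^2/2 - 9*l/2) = (l + 6)/(l - 3)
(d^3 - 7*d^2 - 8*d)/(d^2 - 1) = d*(d - 8)/(d - 1)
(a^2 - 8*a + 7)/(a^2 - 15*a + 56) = (a - 1)/(a - 8)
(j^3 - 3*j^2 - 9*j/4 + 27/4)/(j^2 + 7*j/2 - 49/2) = (4*j^3 - 12*j^2 - 9*j + 27)/(2*(2*j^2 + 7*j - 49))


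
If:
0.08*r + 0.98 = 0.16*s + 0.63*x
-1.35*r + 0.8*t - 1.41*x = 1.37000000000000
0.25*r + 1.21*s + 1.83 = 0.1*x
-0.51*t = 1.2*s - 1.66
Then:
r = 0.90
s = -1.53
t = 6.85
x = 2.06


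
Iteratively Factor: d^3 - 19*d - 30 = (d + 2)*(d^2 - 2*d - 15) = (d + 2)*(d + 3)*(d - 5)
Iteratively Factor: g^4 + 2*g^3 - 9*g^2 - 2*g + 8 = (g + 4)*(g^3 - 2*g^2 - g + 2) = (g - 1)*(g + 4)*(g^2 - g - 2) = (g - 1)*(g + 1)*(g + 4)*(g - 2)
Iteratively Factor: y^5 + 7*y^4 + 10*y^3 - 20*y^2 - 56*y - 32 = (y + 4)*(y^4 + 3*y^3 - 2*y^2 - 12*y - 8) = (y + 1)*(y + 4)*(y^3 + 2*y^2 - 4*y - 8) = (y + 1)*(y + 2)*(y + 4)*(y^2 - 4) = (y + 1)*(y + 2)^2*(y + 4)*(y - 2)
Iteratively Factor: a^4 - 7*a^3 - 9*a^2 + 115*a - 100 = (a - 5)*(a^3 - 2*a^2 - 19*a + 20) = (a - 5)*(a + 4)*(a^2 - 6*a + 5) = (a - 5)^2*(a + 4)*(a - 1)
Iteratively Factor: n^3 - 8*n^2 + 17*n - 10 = (n - 5)*(n^2 - 3*n + 2) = (n - 5)*(n - 2)*(n - 1)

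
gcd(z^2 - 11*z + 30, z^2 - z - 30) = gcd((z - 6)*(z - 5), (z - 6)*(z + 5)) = z - 6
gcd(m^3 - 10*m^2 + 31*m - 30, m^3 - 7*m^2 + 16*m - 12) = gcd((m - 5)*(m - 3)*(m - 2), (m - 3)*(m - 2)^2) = m^2 - 5*m + 6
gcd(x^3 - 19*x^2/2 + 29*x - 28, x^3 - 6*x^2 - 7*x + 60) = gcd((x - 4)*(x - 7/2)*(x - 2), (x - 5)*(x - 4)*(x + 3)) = x - 4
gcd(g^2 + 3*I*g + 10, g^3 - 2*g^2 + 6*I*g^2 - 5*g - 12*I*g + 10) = g + 5*I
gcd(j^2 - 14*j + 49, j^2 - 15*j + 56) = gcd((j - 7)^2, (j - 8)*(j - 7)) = j - 7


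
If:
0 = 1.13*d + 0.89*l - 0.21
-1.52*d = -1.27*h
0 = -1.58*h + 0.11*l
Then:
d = 0.01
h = 0.02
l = 0.22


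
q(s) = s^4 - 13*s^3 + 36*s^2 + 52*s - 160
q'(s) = 4*s^3 - 39*s^2 + 72*s + 52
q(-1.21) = -145.04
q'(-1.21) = -99.31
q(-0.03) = -161.53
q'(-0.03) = 49.80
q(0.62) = -116.87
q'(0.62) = 82.60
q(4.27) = 38.75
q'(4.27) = -40.23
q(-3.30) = 646.21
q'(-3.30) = -754.06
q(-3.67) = 958.05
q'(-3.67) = -935.25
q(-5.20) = 3102.11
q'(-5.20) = -1939.39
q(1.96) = -2.91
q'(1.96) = 73.42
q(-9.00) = 18326.00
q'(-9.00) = -6671.00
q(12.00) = 3920.00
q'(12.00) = 2212.00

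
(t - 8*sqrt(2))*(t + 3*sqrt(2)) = t^2 - 5*sqrt(2)*t - 48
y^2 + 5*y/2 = y*(y + 5/2)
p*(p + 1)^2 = p^3 + 2*p^2 + p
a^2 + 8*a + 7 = (a + 1)*(a + 7)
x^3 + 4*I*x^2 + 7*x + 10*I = (x - 2*I)*(x + I)*(x + 5*I)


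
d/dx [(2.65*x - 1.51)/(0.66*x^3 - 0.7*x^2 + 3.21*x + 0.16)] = (-3.498*x^3 + 4.8448*x^2 - 2.114*x + 5.2711)/(0.4356*x^6 - 0.924*x^5 + 4.7272*x^4 - 4.2828*x^3 + 10.0801*x^2 + 1.0272*x + 0.0256)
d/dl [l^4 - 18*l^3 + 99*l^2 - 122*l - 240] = 4*l^3 - 54*l^2 + 198*l - 122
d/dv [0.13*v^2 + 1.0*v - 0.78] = 0.26*v + 1.0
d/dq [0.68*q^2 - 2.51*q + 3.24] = 1.36*q - 2.51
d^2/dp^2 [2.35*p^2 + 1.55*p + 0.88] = 4.70000000000000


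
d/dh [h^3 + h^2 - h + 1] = 3*h^2 + 2*h - 1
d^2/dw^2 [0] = 0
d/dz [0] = 0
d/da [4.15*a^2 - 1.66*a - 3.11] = 8.3*a - 1.66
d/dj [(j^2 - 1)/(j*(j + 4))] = 2*(2*j^2 + j + 2)/(j^2*(j^2 + 8*j + 16))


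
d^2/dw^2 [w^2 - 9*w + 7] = 2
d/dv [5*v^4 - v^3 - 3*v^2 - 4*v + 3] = 20*v^3 - 3*v^2 - 6*v - 4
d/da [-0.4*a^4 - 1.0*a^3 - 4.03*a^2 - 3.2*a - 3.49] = -1.6*a^3 - 3.0*a^2 - 8.06*a - 3.2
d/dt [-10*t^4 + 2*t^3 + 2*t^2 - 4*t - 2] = -40*t^3 + 6*t^2 + 4*t - 4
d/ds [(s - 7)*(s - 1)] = 2*s - 8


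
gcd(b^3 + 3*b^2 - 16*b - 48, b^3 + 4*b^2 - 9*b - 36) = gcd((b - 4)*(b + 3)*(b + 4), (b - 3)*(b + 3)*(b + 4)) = b^2 + 7*b + 12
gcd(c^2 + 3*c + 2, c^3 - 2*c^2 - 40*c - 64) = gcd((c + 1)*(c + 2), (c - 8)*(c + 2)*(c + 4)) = c + 2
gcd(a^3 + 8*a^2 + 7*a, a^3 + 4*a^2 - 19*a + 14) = a + 7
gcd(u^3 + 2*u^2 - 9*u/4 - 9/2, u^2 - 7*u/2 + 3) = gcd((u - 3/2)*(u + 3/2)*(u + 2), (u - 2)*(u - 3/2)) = u - 3/2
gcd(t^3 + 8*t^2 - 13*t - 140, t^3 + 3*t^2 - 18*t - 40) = t^2 + t - 20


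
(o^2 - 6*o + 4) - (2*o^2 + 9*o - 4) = -o^2 - 15*o + 8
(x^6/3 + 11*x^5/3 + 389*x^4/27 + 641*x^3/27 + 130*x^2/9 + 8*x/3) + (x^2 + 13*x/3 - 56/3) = x^6/3 + 11*x^5/3 + 389*x^4/27 + 641*x^3/27 + 139*x^2/9 + 7*x - 56/3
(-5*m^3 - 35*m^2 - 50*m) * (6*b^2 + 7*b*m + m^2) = -30*b^2*m^3 - 210*b^2*m^2 - 300*b^2*m - 35*b*m^4 - 245*b*m^3 - 350*b*m^2 - 5*m^5 - 35*m^4 - 50*m^3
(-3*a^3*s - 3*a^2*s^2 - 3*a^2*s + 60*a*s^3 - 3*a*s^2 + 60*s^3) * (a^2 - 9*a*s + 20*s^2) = -3*a^5*s + 24*a^4*s^2 - 3*a^4*s + 27*a^3*s^3 + 24*a^3*s^2 - 600*a^2*s^4 + 27*a^2*s^3 + 1200*a*s^5 - 600*a*s^4 + 1200*s^5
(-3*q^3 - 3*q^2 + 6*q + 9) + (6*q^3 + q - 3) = 3*q^3 - 3*q^2 + 7*q + 6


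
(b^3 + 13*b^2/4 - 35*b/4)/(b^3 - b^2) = (4*b^2 + 13*b - 35)/(4*b*(b - 1))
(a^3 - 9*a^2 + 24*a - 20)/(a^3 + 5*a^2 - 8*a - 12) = (a^2 - 7*a + 10)/(a^2 + 7*a + 6)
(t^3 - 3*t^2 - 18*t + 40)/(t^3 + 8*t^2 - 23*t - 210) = (t^2 + 2*t - 8)/(t^2 + 13*t + 42)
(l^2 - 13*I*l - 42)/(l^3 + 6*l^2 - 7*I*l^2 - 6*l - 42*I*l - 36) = (l - 7*I)/(l^2 + l*(6 - I) - 6*I)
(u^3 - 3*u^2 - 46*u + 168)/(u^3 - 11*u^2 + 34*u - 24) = (u + 7)/(u - 1)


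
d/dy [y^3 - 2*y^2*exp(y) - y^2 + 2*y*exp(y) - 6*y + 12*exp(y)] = -2*y^2*exp(y) + 3*y^2 - 2*y*exp(y) - 2*y + 14*exp(y) - 6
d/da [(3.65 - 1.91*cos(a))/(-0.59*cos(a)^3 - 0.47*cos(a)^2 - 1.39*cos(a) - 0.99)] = (2.2538*cos(a)^3 - 5.5628*cos(a)^2 - 3.431*cos(a) - 6.9644)*sin(a)/(0.3481*cos(a)^6 + 0.5546*cos(a)^5 + 1.8611*cos(a)^4 + 2.4748*cos(a)^3 + 2.8627*cos(a)^2 + 2.7522*cos(a) + 0.9801)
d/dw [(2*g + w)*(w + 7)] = 2*g + 2*w + 7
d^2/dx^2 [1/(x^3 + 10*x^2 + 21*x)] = 2*(-x*(3*x + 10)*(x^2 + 10*x + 21) + (3*x^2 + 20*x + 21)^2)/(x^3*(x^2 + 10*x + 21)^3)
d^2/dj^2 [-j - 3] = 0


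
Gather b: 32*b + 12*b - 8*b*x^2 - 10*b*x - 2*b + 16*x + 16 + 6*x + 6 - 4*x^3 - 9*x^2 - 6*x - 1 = b*(-8*x^2 - 10*x + 42) - 4*x^3 - 9*x^2 + 16*x + 21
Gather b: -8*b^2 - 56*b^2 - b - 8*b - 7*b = -64*b^2 - 16*b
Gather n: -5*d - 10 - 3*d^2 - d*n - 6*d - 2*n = -3*d^2 - 11*d + n*(-d - 2) - 10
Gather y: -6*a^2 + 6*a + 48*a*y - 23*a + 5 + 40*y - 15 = -6*a^2 - 17*a + y*(48*a + 40) - 10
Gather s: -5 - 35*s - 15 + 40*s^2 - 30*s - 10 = 40*s^2 - 65*s - 30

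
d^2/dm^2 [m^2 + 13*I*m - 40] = 2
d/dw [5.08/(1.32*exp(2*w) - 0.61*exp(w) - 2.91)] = (3.0988 - 13.4112*exp(w))*exp(w)/(-1.32*exp(2*w) + 0.61*exp(w) + 2.91)^2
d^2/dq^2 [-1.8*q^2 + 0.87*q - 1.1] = -3.60000000000000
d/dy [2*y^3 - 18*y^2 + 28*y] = 6*y^2 - 36*y + 28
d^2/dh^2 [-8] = 0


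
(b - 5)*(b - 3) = b^2 - 8*b + 15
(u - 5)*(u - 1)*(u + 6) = u^3 - 31*u + 30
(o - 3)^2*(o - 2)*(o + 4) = o^4 - 4*o^3 - 11*o^2 + 66*o - 72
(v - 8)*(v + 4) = v^2 - 4*v - 32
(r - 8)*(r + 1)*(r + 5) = r^3 - 2*r^2 - 43*r - 40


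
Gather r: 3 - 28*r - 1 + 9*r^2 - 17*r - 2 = 9*r^2 - 45*r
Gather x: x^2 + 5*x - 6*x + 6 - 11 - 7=x^2 - x - 12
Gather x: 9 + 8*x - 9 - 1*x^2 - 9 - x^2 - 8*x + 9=-2*x^2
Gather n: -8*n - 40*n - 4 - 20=-48*n - 24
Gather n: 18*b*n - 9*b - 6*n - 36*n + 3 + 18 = -9*b + n*(18*b - 42) + 21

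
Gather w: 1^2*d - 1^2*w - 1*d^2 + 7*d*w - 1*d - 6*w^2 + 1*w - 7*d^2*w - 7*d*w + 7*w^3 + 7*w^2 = -7*d^2*w - d^2 + 7*w^3 + w^2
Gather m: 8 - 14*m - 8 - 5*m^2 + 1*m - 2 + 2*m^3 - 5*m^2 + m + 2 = 2*m^3 - 10*m^2 - 12*m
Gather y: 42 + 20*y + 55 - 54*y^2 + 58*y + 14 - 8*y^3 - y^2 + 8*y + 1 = -8*y^3 - 55*y^2 + 86*y + 112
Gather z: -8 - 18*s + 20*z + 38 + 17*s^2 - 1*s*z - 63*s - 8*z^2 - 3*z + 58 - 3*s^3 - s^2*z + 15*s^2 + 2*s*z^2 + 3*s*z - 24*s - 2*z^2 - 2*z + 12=-3*s^3 + 32*s^2 - 105*s + z^2*(2*s - 10) + z*(-s^2 + 2*s + 15) + 100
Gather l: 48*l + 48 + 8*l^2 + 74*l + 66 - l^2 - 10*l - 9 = 7*l^2 + 112*l + 105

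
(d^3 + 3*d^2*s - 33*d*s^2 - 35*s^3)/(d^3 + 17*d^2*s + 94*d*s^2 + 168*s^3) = (d^2 - 4*d*s - 5*s^2)/(d^2 + 10*d*s + 24*s^2)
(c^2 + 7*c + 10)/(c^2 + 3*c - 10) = (c + 2)/(c - 2)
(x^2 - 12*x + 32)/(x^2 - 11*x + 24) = (x - 4)/(x - 3)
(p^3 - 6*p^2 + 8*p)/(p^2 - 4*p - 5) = p*(-p^2 + 6*p - 8)/(-p^2 + 4*p + 5)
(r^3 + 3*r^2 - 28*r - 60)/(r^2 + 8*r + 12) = r - 5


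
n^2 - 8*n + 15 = (n - 5)*(n - 3)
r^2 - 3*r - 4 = (r - 4)*(r + 1)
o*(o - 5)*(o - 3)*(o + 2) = o^4 - 6*o^3 - o^2 + 30*o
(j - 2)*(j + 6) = j^2 + 4*j - 12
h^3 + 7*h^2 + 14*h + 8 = (h + 1)*(h + 2)*(h + 4)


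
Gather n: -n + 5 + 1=6 - n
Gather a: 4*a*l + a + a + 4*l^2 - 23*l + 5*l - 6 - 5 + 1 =a*(4*l + 2) + 4*l^2 - 18*l - 10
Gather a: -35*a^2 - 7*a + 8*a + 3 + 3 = -35*a^2 + a + 6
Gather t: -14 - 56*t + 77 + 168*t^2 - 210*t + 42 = 168*t^2 - 266*t + 105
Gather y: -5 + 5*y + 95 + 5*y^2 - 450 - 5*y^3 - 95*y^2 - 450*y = -5*y^3 - 90*y^2 - 445*y - 360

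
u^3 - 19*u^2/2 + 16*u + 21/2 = (u - 7)*(u - 3)*(u + 1/2)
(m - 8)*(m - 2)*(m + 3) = m^3 - 7*m^2 - 14*m + 48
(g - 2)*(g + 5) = g^2 + 3*g - 10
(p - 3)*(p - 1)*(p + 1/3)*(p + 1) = p^4 - 8*p^3/3 - 2*p^2 + 8*p/3 + 1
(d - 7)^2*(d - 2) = d^3 - 16*d^2 + 77*d - 98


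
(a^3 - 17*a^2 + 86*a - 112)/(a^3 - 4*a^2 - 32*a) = (a^2 - 9*a + 14)/(a*(a + 4))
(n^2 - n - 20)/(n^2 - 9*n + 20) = (n + 4)/(n - 4)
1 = 1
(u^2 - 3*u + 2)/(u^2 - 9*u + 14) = (u - 1)/(u - 7)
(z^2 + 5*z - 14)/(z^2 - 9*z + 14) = (z + 7)/(z - 7)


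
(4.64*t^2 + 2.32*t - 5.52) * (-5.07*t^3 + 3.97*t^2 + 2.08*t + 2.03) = -23.5248*t^5 + 6.6584*t^4 + 46.848*t^3 - 7.6696*t^2 - 6.772*t - 11.2056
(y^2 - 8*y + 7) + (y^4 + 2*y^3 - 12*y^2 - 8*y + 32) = y^4 + 2*y^3 - 11*y^2 - 16*y + 39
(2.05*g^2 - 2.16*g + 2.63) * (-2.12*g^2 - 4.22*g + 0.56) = -4.346*g^4 - 4.0718*g^3 + 4.6876*g^2 - 12.3082*g + 1.4728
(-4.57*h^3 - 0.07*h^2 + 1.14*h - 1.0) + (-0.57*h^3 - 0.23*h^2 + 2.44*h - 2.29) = -5.14*h^3 - 0.3*h^2 + 3.58*h - 3.29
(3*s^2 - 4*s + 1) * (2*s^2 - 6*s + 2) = 6*s^4 - 26*s^3 + 32*s^2 - 14*s + 2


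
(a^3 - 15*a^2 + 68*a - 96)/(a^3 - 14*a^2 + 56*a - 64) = (a - 3)/(a - 2)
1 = 1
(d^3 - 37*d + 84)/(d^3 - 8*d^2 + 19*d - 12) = (d + 7)/(d - 1)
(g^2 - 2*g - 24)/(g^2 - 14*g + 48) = (g + 4)/(g - 8)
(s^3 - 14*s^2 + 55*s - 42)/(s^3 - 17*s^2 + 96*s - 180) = (s^2 - 8*s + 7)/(s^2 - 11*s + 30)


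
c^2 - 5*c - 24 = (c - 8)*(c + 3)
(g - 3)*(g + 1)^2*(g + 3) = g^4 + 2*g^3 - 8*g^2 - 18*g - 9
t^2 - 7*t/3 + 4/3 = (t - 4/3)*(t - 1)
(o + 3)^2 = o^2 + 6*o + 9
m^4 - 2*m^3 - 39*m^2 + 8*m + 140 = (m - 7)*(m - 2)*(m + 2)*(m + 5)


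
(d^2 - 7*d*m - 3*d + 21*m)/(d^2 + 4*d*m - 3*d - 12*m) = (d - 7*m)/(d + 4*m)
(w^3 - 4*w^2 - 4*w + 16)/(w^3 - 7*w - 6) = (w^2 - 6*w + 8)/(w^2 - 2*w - 3)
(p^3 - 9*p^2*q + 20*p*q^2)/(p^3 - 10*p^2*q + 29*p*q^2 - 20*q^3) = p/(p - q)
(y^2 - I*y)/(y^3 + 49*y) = (y - I)/(y^2 + 49)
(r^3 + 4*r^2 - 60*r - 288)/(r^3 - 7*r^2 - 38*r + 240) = (r + 6)/(r - 5)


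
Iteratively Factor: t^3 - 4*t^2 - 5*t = (t + 1)*(t^2 - 5*t) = t*(t + 1)*(t - 5)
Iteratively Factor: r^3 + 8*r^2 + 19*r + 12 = (r + 1)*(r^2 + 7*r + 12) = (r + 1)*(r + 3)*(r + 4)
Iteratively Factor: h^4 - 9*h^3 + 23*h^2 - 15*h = (h - 3)*(h^3 - 6*h^2 + 5*h) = h*(h - 3)*(h^2 - 6*h + 5) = h*(h - 5)*(h - 3)*(h - 1)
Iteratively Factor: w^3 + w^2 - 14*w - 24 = (w + 2)*(w^2 - w - 12) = (w + 2)*(w + 3)*(w - 4)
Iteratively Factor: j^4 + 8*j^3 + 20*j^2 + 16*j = (j + 2)*(j^3 + 6*j^2 + 8*j) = j*(j + 2)*(j^2 + 6*j + 8) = j*(j + 2)*(j + 4)*(j + 2)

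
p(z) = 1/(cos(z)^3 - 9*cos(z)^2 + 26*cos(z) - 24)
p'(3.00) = 0.00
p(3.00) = -0.02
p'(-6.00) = 0.08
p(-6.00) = -0.16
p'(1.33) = 0.06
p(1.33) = -0.05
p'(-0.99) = -0.09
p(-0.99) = -0.08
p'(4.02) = -0.02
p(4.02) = -0.02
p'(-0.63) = -0.11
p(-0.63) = -0.12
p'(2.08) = 0.02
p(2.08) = -0.03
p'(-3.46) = 0.00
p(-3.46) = -0.02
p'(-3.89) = 0.01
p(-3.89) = -0.02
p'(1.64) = 0.04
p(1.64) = -0.04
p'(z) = (3*sin(z)*cos(z)^2 - 18*sin(z)*cos(z) + 26*sin(z))/(cos(z)^3 - 9*cos(z)^2 + 26*cos(z) - 24)^2 = (3*cos(z)^2 - 18*cos(z) + 26)*sin(z)/(cos(z)^3 - 9*cos(z)^2 + 26*cos(z) - 24)^2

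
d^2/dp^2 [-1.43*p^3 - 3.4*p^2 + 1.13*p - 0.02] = -8.58*p - 6.8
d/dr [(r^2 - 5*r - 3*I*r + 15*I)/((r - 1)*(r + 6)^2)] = (-r^3 + r^2*(16 + 6*I) + r*(-17 - 48*I) + 30 - 42*I)/(r^5 + 16*r^4 + 73*r^3 + 18*r^2 - 324*r + 216)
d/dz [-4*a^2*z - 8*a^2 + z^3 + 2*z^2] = -4*a^2 + 3*z^2 + 4*z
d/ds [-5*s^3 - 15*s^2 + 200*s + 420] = -15*s^2 - 30*s + 200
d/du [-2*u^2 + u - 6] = 1 - 4*u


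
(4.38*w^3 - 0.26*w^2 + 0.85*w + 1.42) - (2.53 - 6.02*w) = 4.38*w^3 - 0.26*w^2 + 6.87*w - 1.11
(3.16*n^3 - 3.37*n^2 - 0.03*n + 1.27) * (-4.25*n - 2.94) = -13.43*n^4 + 5.0321*n^3 + 10.0353*n^2 - 5.3093*n - 3.7338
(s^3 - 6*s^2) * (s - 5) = s^4 - 11*s^3 + 30*s^2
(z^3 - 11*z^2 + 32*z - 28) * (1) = z^3 - 11*z^2 + 32*z - 28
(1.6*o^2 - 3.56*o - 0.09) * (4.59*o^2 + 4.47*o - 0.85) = 7.344*o^4 - 9.1884*o^3 - 17.6863*o^2 + 2.6237*o + 0.0765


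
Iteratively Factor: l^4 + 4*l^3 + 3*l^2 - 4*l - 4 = (l + 2)*(l^3 + 2*l^2 - l - 2) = (l - 1)*(l + 2)*(l^2 + 3*l + 2) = (l - 1)*(l + 1)*(l + 2)*(l + 2)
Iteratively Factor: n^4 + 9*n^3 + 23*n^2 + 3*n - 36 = (n - 1)*(n^3 + 10*n^2 + 33*n + 36) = (n - 1)*(n + 4)*(n^2 + 6*n + 9) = (n - 1)*(n + 3)*(n + 4)*(n + 3)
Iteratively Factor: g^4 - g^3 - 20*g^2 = (g - 5)*(g^3 + 4*g^2) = g*(g - 5)*(g^2 + 4*g) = g^2*(g - 5)*(g + 4)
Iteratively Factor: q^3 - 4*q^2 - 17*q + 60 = (q - 5)*(q^2 + q - 12) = (q - 5)*(q - 3)*(q + 4)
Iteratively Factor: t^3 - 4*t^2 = (t)*(t^2 - 4*t) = t^2*(t - 4)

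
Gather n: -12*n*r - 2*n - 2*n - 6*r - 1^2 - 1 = n*(-12*r - 4) - 6*r - 2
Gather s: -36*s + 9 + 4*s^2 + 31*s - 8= 4*s^2 - 5*s + 1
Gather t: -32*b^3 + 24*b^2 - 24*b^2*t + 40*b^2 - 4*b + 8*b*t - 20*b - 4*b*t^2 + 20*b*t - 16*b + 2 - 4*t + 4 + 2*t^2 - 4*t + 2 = -32*b^3 + 64*b^2 - 40*b + t^2*(2 - 4*b) + t*(-24*b^2 + 28*b - 8) + 8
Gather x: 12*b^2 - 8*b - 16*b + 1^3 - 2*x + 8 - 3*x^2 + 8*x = 12*b^2 - 24*b - 3*x^2 + 6*x + 9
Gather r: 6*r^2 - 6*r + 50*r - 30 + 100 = 6*r^2 + 44*r + 70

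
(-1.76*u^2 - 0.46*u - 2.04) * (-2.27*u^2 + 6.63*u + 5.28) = 3.9952*u^4 - 10.6246*u^3 - 7.7118*u^2 - 15.954*u - 10.7712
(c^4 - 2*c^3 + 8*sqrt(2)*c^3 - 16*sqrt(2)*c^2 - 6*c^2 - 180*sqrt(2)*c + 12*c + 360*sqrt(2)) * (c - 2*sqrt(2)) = c^5 - 2*c^4 + 6*sqrt(2)*c^4 - 38*c^3 - 12*sqrt(2)*c^3 - 168*sqrt(2)*c^2 + 76*c^2 + 336*sqrt(2)*c + 720*c - 1440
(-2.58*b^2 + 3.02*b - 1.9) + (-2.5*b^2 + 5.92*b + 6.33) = -5.08*b^2 + 8.94*b + 4.43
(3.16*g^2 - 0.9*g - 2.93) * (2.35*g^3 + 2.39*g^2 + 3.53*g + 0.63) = 7.426*g^5 + 5.4374*g^4 + 2.1183*g^3 - 8.1889*g^2 - 10.9099*g - 1.8459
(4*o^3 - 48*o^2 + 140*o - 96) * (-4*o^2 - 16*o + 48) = -16*o^5 + 128*o^4 + 400*o^3 - 4160*o^2 + 8256*o - 4608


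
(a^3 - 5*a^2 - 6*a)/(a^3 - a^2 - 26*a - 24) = a/(a + 4)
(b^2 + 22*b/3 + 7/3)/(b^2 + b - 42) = (b + 1/3)/(b - 6)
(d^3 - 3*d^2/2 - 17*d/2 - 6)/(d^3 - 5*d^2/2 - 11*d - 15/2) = (d - 4)/(d - 5)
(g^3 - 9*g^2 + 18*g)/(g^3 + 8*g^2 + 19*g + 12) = g*(g^2 - 9*g + 18)/(g^3 + 8*g^2 + 19*g + 12)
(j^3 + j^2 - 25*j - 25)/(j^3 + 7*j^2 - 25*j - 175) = (j + 1)/(j + 7)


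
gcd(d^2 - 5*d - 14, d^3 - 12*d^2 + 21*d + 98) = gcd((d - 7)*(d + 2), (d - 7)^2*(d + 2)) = d^2 - 5*d - 14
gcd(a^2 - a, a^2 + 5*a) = a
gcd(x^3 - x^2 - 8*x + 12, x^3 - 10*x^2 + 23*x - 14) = x - 2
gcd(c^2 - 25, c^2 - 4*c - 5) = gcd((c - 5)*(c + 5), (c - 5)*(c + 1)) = c - 5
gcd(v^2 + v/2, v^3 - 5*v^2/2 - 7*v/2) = v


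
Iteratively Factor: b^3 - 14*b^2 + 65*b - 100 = (b - 5)*(b^2 - 9*b + 20) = (b - 5)^2*(b - 4)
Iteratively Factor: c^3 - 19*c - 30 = (c + 2)*(c^2 - 2*c - 15) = (c - 5)*(c + 2)*(c + 3)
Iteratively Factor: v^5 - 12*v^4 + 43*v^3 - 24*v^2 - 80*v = (v)*(v^4 - 12*v^3 + 43*v^2 - 24*v - 80) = v*(v - 4)*(v^3 - 8*v^2 + 11*v + 20) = v*(v - 4)^2*(v^2 - 4*v - 5) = v*(v - 5)*(v - 4)^2*(v + 1)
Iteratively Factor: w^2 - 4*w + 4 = (w - 2)*(w - 2)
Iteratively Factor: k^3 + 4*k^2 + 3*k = (k)*(k^2 + 4*k + 3) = k*(k + 1)*(k + 3)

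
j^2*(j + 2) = j^3 + 2*j^2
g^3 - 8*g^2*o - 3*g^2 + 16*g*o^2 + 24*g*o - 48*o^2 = (g - 3)*(g - 4*o)^2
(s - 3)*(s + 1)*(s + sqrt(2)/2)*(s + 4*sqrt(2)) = s^4 - 2*s^3 + 9*sqrt(2)*s^3/2 - 9*sqrt(2)*s^2 + s^2 - 27*sqrt(2)*s/2 - 8*s - 12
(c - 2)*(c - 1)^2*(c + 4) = c^4 - 11*c^2 + 18*c - 8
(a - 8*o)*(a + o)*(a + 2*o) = a^3 - 5*a^2*o - 22*a*o^2 - 16*o^3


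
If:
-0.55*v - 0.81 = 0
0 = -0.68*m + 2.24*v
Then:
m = -4.85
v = -1.47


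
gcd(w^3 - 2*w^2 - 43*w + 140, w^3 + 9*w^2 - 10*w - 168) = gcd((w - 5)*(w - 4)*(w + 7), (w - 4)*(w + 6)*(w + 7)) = w^2 + 3*w - 28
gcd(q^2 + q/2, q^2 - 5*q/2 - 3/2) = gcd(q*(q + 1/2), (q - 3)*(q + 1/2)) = q + 1/2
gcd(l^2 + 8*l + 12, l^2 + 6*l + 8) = l + 2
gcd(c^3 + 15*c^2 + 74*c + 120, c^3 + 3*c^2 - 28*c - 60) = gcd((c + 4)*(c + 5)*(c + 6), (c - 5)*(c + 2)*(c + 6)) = c + 6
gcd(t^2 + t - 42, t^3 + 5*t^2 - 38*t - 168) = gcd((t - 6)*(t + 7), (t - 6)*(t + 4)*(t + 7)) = t^2 + t - 42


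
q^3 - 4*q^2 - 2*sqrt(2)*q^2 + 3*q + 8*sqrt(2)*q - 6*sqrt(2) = (q - 3)*(q - 1)*(q - 2*sqrt(2))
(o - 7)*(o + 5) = o^2 - 2*o - 35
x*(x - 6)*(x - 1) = x^3 - 7*x^2 + 6*x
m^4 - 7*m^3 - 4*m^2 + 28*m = m*(m - 7)*(m - 2)*(m + 2)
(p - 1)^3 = p^3 - 3*p^2 + 3*p - 1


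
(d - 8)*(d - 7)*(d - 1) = d^3 - 16*d^2 + 71*d - 56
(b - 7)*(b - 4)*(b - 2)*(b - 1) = b^4 - 14*b^3 + 63*b^2 - 106*b + 56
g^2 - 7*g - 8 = (g - 8)*(g + 1)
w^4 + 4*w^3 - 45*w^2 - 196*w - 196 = (w - 7)*(w + 2)^2*(w + 7)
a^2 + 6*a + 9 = (a + 3)^2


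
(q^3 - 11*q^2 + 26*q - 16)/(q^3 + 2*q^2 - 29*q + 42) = (q^2 - 9*q + 8)/(q^2 + 4*q - 21)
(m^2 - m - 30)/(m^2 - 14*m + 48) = (m + 5)/(m - 8)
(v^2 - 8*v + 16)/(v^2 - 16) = (v - 4)/(v + 4)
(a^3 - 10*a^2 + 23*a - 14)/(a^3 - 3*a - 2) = (a^2 - 8*a + 7)/(a^2 + 2*a + 1)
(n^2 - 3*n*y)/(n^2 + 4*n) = (n - 3*y)/(n + 4)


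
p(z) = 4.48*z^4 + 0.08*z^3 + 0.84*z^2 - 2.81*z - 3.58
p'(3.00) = 488.23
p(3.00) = 360.59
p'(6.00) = 3886.63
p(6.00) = 5833.16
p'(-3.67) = -891.54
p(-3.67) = 826.81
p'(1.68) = 85.66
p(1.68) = 30.14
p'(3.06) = 518.03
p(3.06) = 390.77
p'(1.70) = 88.78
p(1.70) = 31.88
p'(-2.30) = -223.44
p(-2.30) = 131.72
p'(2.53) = 293.18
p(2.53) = 179.54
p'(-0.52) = -6.14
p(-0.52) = -1.58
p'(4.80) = 1992.59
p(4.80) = 2389.30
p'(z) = 17.92*z^3 + 0.24*z^2 + 1.68*z - 2.81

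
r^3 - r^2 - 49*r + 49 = (r - 7)*(r - 1)*(r + 7)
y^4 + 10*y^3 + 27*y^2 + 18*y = y*(y + 1)*(y + 3)*(y + 6)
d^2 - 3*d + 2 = (d - 2)*(d - 1)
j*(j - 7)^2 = j^3 - 14*j^2 + 49*j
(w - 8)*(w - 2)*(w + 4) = w^3 - 6*w^2 - 24*w + 64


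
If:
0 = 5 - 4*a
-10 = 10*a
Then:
No Solution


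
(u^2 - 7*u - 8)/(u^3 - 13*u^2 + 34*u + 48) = 1/(u - 6)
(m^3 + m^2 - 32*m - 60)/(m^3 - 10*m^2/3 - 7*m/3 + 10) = 3*(m^3 + m^2 - 32*m - 60)/(3*m^3 - 10*m^2 - 7*m + 30)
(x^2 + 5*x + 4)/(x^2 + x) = (x + 4)/x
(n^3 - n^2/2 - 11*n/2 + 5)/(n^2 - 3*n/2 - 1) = (2*n^2 + 3*n - 5)/(2*n + 1)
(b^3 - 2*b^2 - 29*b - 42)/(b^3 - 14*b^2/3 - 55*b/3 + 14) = 3*(b + 2)/(3*b - 2)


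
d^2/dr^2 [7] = 0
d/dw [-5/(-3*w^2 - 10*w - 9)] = 10*(-3*w - 5)/(3*w^2 + 10*w + 9)^2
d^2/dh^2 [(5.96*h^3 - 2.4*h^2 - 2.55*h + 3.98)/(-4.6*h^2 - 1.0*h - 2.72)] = (-1.13686837721616e-13*h^5 + 223.05904*h^3 - 782.7408*h^2 - 565.848384*h + 113.27584)/(97.336*h^6 + 63.48*h^5 + 186.4656*h^4 + 76.072*h^3 + 110.25792*h^2 + 22.1952*h + 20.123648)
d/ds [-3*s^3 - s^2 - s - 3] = -9*s^2 - 2*s - 1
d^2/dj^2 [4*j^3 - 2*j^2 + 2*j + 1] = 24*j - 4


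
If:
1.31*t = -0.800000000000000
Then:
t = -0.61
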